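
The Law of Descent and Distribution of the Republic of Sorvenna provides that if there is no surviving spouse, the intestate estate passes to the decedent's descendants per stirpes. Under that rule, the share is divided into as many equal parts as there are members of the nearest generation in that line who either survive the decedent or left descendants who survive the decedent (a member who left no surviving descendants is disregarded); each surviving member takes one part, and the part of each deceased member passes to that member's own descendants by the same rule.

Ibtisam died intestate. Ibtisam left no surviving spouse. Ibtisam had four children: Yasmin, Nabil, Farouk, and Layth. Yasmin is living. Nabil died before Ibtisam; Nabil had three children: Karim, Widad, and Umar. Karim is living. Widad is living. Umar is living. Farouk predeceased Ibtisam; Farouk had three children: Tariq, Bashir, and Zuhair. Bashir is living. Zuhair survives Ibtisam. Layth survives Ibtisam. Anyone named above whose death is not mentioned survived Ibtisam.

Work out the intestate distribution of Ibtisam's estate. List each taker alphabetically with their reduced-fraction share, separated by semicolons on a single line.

There is no surviving spouse, so the entire estate passes to Ibtisam's descendants per stirpes.
The estate is divided into 4 equal shares of 1/4 among Yasmin, Nabil, Farouk, Layth.
Yasmin is living and takes 1/4.
Nabil predeceased; the 1/4 allotted to Nabil's branch passes to Nabil's issue by representation.
The 1/4 is divided into 3 equal shares of 1/12 among Karim, Widad, Umar.
Karim is living and takes 1/12.
Widad is living and takes 1/12.
Umar is living and takes 1/12.
Farouk predeceased; the 1/4 allotted to Farouk's branch passes to Farouk's issue by representation.
The 1/4 is divided into 3 equal shares of 1/12 among Tariq, Bashir, Zuhair.
Tariq is living and takes 1/12.
Bashir is living and takes 1/12.
Zuhair is living and takes 1/12.
Layth is living and takes 1/4.

Bashir 1/12; Karim 1/12; Layth 1/4; Tariq 1/12; Umar 1/12; Widad 1/12; Yasmin 1/4; Zuhair 1/12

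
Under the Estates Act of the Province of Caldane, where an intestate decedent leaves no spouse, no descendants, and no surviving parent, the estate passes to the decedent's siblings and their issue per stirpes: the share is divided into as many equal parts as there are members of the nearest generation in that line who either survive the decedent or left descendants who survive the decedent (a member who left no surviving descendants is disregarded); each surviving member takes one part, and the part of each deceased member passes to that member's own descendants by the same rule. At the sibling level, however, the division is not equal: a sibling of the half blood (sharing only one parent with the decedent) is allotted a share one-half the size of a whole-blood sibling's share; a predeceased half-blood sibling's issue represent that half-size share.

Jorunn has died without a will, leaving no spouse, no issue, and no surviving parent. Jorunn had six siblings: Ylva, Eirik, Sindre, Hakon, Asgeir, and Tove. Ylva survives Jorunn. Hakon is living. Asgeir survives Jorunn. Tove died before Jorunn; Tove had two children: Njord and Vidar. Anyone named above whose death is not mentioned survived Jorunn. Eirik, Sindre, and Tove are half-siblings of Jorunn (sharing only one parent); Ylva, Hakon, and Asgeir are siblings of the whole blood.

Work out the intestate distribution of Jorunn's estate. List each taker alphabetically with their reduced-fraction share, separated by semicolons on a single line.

Asgeir 2/9; Eirik 1/9; Hakon 2/9; Njord 1/18; Sindre 1/9; Vidar 1/18; Ylva 2/9

No spouse, descendants, or parent survives, so the estate passes to Jorunn's siblings per stirpes.
Half-blood siblings count for one-half the weight of whole-blood siblings at the initial division.
Dividing 1 in proportion to weights (total weight 9/2): Ylva (weight 1) → 2/9; Eirik (weight 1/2) → 1/9; Sindre (weight 1/2) → 1/9; Hakon (weight 1) → 2/9; Asgeir (weight 1) → 2/9; Tove (weight 1/2) → 1/9.
Ylva is living and takes 2/9.
Eirik is living and takes 1/9.
Sindre is living and takes 1/9.
Hakon is living and takes 2/9.
Asgeir is living and takes 2/9.
Tove predeceased; the 1/9 allotted to Tove's branch passes to Tove's issue by representation.
The 1/9 is divided into 2 equal shares of 1/18 among Njord, Vidar.
Njord is living and takes 1/18.
Vidar is living and takes 1/18.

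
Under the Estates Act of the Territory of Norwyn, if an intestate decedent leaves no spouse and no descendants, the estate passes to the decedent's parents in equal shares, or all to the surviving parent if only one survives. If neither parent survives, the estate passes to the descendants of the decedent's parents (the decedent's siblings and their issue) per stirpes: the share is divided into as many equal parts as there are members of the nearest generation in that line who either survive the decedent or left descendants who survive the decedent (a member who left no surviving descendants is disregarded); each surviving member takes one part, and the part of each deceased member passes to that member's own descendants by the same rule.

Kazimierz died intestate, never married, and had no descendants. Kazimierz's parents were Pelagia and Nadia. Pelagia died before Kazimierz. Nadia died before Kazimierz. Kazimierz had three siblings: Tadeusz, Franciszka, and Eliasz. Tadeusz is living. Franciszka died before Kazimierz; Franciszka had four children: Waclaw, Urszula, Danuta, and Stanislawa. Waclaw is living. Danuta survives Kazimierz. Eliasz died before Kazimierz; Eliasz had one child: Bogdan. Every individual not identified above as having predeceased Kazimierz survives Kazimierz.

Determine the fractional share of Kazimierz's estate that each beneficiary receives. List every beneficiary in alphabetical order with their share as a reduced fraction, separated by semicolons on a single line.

Bogdan 1/3; Danuta 1/12; Stanislawa 1/12; Tadeusz 1/3; Urszula 1/12; Waclaw 1/12

Neither parent survives and there are no descendants, so the estate passes to Kazimierz's siblings and their issue per stirpes.
The estate is divided into 3 equal shares of 1/3 among Tadeusz, Franciszka, Eliasz.
Tadeusz is living and takes 1/3.
Franciszka predeceased; the 1/3 allotted to Franciszka's branch passes to Franciszka's issue by representation.
The 1/3 is divided into 4 equal shares of 1/12 among Waclaw, Urszula, Danuta, Stanislawa.
Waclaw is living and takes 1/12.
Urszula is living and takes 1/12.
Danuta is living and takes 1/12.
Stanislawa is living and takes 1/12.
Eliasz predeceased; the 1/3 allotted to Eliasz's branch passes to Eliasz's issue by representation.
Bogdan is the sole taker at this level and receives the full 1/3.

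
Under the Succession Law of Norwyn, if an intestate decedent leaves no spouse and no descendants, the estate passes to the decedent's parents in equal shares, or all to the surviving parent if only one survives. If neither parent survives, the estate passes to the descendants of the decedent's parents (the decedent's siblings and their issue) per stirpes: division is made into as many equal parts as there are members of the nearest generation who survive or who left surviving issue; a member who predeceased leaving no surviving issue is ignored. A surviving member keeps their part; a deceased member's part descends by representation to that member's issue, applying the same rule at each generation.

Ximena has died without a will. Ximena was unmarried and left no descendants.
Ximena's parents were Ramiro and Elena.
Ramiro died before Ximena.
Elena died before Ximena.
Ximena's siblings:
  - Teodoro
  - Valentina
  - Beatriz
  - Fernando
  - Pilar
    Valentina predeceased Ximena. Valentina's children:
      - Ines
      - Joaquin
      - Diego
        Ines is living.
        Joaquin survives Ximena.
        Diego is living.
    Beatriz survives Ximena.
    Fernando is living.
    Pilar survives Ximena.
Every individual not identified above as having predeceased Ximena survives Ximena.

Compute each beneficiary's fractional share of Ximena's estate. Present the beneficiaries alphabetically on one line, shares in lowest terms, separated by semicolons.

Neither parent survives and there are no descendants, so the estate passes to Ximena's siblings and their issue per stirpes.
The estate is divided into 5 equal shares of 1/5 among Teodoro, Valentina, Beatriz, Fernando, Pilar.
Teodoro is living and takes 1/5.
Valentina predeceased; the 1/5 allotted to Valentina's branch passes to Valentina's issue by representation.
The 1/5 is divided into 3 equal shares of 1/15 among Ines, Joaquin, Diego.
Ines is living and takes 1/15.
Joaquin is living and takes 1/15.
Diego is living and takes 1/15.
Beatriz is living and takes 1/5.
Fernando is living and takes 1/5.
Pilar is living and takes 1/5.

Beatriz 1/5; Diego 1/15; Fernando 1/5; Ines 1/15; Joaquin 1/15; Pilar 1/5; Teodoro 1/5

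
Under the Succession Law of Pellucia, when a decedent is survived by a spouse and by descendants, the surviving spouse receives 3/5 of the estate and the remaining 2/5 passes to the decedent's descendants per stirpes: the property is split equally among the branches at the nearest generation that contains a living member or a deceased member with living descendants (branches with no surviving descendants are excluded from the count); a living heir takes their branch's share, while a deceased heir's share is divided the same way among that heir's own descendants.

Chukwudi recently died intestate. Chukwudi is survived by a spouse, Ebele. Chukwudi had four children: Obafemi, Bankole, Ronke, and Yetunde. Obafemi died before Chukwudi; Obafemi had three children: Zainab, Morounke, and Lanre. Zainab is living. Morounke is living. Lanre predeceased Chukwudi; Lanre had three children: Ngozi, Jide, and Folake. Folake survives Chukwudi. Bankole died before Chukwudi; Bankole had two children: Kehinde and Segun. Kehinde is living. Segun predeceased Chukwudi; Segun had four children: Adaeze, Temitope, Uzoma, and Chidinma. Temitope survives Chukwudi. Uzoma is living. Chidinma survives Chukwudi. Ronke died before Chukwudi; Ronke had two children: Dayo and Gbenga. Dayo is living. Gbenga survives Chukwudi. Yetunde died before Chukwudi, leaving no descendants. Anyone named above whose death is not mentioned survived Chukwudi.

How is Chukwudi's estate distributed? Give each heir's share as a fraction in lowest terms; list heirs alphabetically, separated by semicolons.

Ebele, as surviving spouse, takes 3/5.
The remaining 2/5 passes to Chukwudi's descendants per stirpes.
Yetunde left no surviving issue, so that branch lapses and is disregarded.
The 2/5 is divided into 3 equal shares of 2/15 among Obafemi, Bankole, Ronke.
Obafemi predeceased; the 2/15 allotted to Obafemi's branch passes to Obafemi's issue by representation.
The 2/15 is divided into 3 equal shares of 2/45 among Zainab, Morounke, Lanre.
Zainab is living and takes 2/45.
Morounke is living and takes 2/45.
Lanre predeceased; the 2/45 allotted to Lanre's branch passes to Lanre's issue by representation.
The 2/45 is divided into 3 equal shares of 2/135 among Ngozi, Jide, Folake.
Ngozi is living and takes 2/135.
Jide is living and takes 2/135.
Folake is living and takes 2/135.
Bankole predeceased; the 2/15 allotted to Bankole's branch passes to Bankole's issue by representation.
The 2/15 is divided into 2 equal shares of 1/15 among Kehinde, Segun.
Kehinde is living and takes 1/15.
Segun predeceased; the 1/15 allotted to Segun's branch passes to Segun's issue by representation.
The 1/15 is divided into 4 equal shares of 1/60 among Adaeze, Temitope, Uzoma, Chidinma.
Adaeze is living and takes 1/60.
Temitope is living and takes 1/60.
Uzoma is living and takes 1/60.
Chidinma is living and takes 1/60.
Ronke predeceased; the 2/15 allotted to Ronke's branch passes to Ronke's issue by representation.
The 2/15 is divided into 2 equal shares of 1/15 among Dayo, Gbenga.
Dayo is living and takes 1/15.
Gbenga is living and takes 1/15.

Adaeze 1/60; Chidinma 1/60; Dayo 1/15; Ebele 3/5; Folake 2/135; Gbenga 1/15; Jide 2/135; Kehinde 1/15; Morounke 2/45; Ngozi 2/135; Temitope 1/60; Uzoma 1/60; Zainab 2/45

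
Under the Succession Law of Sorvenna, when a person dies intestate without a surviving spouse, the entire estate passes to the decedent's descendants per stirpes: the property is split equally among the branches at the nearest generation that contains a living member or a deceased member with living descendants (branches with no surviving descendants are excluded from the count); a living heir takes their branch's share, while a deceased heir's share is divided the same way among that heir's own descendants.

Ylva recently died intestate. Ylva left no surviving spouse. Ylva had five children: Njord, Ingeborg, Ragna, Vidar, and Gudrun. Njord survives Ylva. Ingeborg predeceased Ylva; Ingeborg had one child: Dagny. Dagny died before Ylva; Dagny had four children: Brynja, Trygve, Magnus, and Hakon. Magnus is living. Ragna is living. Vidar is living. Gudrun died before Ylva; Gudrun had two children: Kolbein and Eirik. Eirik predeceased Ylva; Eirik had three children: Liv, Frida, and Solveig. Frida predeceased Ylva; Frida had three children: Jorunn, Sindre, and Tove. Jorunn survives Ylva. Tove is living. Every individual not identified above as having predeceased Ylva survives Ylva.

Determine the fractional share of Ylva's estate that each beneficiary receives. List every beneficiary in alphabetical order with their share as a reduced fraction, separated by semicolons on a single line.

There is no surviving spouse, so the entire estate passes to Ylva's descendants per stirpes.
The estate is divided into 5 equal shares of 1/5 among Njord, Ingeborg, Ragna, Vidar, Gudrun.
Njord is living and takes 1/5.
Ingeborg predeceased; the 1/5 allotted to Ingeborg's branch passes to Ingeborg's issue by representation.
Dagny's line is the sole branch at this level, so the full 1/5 passes to Dagny's issue by representation.
The 1/5 is divided into 4 equal shares of 1/20 among Brynja, Trygve, Magnus, Hakon.
Brynja is living and takes 1/20.
Trygve is living and takes 1/20.
Magnus is living and takes 1/20.
Hakon is living and takes 1/20.
Ragna is living and takes 1/5.
Vidar is living and takes 1/5.
Gudrun predeceased; the 1/5 allotted to Gudrun's branch passes to Gudrun's issue by representation.
The 1/5 is divided into 2 equal shares of 1/10 among Kolbein, Eirik.
Kolbein is living and takes 1/10.
Eirik predeceased; the 1/10 allotted to Eirik's branch passes to Eirik's issue by representation.
The 1/10 is divided into 3 equal shares of 1/30 among Liv, Frida, Solveig.
Liv is living and takes 1/30.
Frida predeceased; the 1/30 allotted to Frida's branch passes to Frida's issue by representation.
The 1/30 is divided into 3 equal shares of 1/90 among Jorunn, Sindre, Tove.
Jorunn is living and takes 1/90.
Sindre is living and takes 1/90.
Tove is living and takes 1/90.
Solveig is living and takes 1/30.

Brynja 1/20; Hakon 1/20; Jorunn 1/90; Kolbein 1/10; Liv 1/30; Magnus 1/20; Njord 1/5; Ragna 1/5; Sindre 1/90; Solveig 1/30; Tove 1/90; Trygve 1/20; Vidar 1/5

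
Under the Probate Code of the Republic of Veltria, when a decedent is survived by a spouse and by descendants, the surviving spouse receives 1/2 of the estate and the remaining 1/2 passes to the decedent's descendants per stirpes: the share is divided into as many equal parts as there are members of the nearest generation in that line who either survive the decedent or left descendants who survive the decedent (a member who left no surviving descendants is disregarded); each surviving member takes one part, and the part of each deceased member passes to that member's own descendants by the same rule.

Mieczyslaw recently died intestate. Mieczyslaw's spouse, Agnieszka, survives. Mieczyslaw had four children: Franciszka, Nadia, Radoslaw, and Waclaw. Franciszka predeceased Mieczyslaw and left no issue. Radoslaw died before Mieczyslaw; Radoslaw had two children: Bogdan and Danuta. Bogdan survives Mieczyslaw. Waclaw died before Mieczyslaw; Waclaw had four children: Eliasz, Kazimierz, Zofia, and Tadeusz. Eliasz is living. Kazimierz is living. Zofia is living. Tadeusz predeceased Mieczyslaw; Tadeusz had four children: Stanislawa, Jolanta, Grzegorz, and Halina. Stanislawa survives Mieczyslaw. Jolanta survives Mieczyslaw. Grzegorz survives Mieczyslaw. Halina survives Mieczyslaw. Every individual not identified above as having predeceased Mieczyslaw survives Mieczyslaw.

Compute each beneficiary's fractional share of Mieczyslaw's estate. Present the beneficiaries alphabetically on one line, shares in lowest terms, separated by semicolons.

Agnieszka, as surviving spouse, takes 1/2.
The remaining 1/2 passes to Mieczyslaw's descendants per stirpes.
Franciszka left no surviving issue, so that branch lapses and is disregarded.
The 1/2 is divided into 3 equal shares of 1/6 among Nadia, Radoslaw, Waclaw.
Nadia is living and takes 1/6.
Radoslaw predeceased; the 1/6 allotted to Radoslaw's branch passes to Radoslaw's issue by representation.
The 1/6 is divided into 2 equal shares of 1/12 among Bogdan, Danuta.
Bogdan is living and takes 1/12.
Danuta is living and takes 1/12.
Waclaw predeceased; the 1/6 allotted to Waclaw's branch passes to Waclaw's issue by representation.
The 1/6 is divided into 4 equal shares of 1/24 among Eliasz, Kazimierz, Zofia, Tadeusz.
Eliasz is living and takes 1/24.
Kazimierz is living and takes 1/24.
Zofia is living and takes 1/24.
Tadeusz predeceased; the 1/24 allotted to Tadeusz's branch passes to Tadeusz's issue by representation.
The 1/24 is divided into 4 equal shares of 1/96 among Stanislawa, Jolanta, Grzegorz, Halina.
Stanislawa is living and takes 1/96.
Jolanta is living and takes 1/96.
Grzegorz is living and takes 1/96.
Halina is living and takes 1/96.

Agnieszka 1/2; Bogdan 1/12; Danuta 1/12; Eliasz 1/24; Grzegorz 1/96; Halina 1/96; Jolanta 1/96; Kazimierz 1/24; Nadia 1/6; Stanislawa 1/96; Zofia 1/24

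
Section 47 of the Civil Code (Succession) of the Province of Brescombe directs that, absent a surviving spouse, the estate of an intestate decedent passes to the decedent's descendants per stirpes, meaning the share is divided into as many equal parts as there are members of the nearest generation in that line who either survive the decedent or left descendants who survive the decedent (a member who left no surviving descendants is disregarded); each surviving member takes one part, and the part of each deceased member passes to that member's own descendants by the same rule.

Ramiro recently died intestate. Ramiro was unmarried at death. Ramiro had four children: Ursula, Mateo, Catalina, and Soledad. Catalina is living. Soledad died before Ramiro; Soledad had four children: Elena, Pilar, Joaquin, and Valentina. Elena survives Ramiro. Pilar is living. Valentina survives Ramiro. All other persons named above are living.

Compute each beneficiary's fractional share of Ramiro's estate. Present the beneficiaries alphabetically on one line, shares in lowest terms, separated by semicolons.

There is no surviving spouse, so the entire estate passes to Ramiro's descendants per stirpes.
The estate is divided into 4 equal shares of 1/4 among Ursula, Mateo, Catalina, Soledad.
Ursula is living and takes 1/4.
Mateo is living and takes 1/4.
Catalina is living and takes 1/4.
Soledad predeceased; the 1/4 allotted to Soledad's branch passes to Soledad's issue by representation.
The 1/4 is divided into 4 equal shares of 1/16 among Elena, Pilar, Joaquin, Valentina.
Elena is living and takes 1/16.
Pilar is living and takes 1/16.
Joaquin is living and takes 1/16.
Valentina is living and takes 1/16.

Catalina 1/4; Elena 1/16; Joaquin 1/16; Mateo 1/4; Pilar 1/16; Ursula 1/4; Valentina 1/16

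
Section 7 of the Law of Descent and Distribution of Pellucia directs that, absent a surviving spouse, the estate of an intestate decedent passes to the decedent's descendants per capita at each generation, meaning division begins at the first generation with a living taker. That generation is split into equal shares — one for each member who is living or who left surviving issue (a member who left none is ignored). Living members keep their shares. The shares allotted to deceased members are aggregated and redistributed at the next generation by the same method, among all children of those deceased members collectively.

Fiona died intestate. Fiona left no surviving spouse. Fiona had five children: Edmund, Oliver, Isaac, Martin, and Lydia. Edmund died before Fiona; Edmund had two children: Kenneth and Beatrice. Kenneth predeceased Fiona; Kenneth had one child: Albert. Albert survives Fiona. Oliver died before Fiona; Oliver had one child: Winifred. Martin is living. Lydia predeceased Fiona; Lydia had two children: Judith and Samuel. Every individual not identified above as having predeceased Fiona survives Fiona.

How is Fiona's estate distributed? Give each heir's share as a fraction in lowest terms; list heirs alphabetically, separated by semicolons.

There is no surviving spouse, so the entire estate passes to Fiona's descendants per capita at each generation.
At generation 1 (Edmund, Oliver, Isaac, Martin, Lydia) there are 5 shares of (1)/5 = 1/5 each.
Living: Isaac and Martin — each takes 1/5.
Deceased: Edmund, Oliver, and Lydia. Their combined 3/5 is pooled and carried to generation 2.
At generation 2 (Kenneth, Beatrice, Winifred, Judith, Samuel) there are 5 shares of (3/5)/5 = 3/25 each.
Living: Beatrice, Winifred, Judith, and Samuel — each takes 3/25.
Deceased: Kenneth. That 3/25 share is carried to generation 3.
At generation 3 (Albert) there are 1 shares of (3/25)/1 = 3/25 each.
Living: Albert — each takes 3/25.

Albert 3/25; Beatrice 3/25; Isaac 1/5; Judith 3/25; Martin 1/5; Samuel 3/25; Winifred 3/25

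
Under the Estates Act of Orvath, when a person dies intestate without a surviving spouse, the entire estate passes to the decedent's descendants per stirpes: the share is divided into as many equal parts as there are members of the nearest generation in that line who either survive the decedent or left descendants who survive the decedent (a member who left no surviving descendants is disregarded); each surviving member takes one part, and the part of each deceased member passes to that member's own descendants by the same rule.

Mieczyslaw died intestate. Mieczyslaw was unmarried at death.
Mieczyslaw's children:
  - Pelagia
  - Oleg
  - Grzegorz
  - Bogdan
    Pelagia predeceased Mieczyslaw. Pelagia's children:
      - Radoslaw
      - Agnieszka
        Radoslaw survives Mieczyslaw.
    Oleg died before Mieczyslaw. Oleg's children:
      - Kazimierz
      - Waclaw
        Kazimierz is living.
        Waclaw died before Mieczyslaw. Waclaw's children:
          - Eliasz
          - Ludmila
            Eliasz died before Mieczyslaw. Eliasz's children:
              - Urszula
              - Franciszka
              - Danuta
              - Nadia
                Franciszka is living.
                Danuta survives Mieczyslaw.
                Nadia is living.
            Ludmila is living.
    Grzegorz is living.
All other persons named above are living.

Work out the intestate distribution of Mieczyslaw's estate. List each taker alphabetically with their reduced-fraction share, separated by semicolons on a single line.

There is no surviving spouse, so the entire estate passes to Mieczyslaw's descendants per stirpes.
The estate is divided into 4 equal shares of 1/4 among Pelagia, Oleg, Grzegorz, Bogdan.
Pelagia predeceased; the 1/4 allotted to Pelagia's branch passes to Pelagia's issue by representation.
The 1/4 is divided into 2 equal shares of 1/8 among Radoslaw, Agnieszka.
Radoslaw is living and takes 1/8.
Agnieszka is living and takes 1/8.
Oleg predeceased; the 1/4 allotted to Oleg's branch passes to Oleg's issue by representation.
The 1/4 is divided into 2 equal shares of 1/8 among Kazimierz, Waclaw.
Kazimierz is living and takes 1/8.
Waclaw predeceased; the 1/8 allotted to Waclaw's branch passes to Waclaw's issue by representation.
The 1/8 is divided into 2 equal shares of 1/16 among Eliasz, Ludmila.
Eliasz predeceased; the 1/16 allotted to Eliasz's branch passes to Eliasz's issue by representation.
The 1/16 is divided into 4 equal shares of 1/64 among Urszula, Franciszka, Danuta, Nadia.
Urszula is living and takes 1/64.
Franciszka is living and takes 1/64.
Danuta is living and takes 1/64.
Nadia is living and takes 1/64.
Ludmila is living and takes 1/16.
Grzegorz is living and takes 1/4.
Bogdan is living and takes 1/4.

Agnieszka 1/8; Bogdan 1/4; Danuta 1/64; Franciszka 1/64; Grzegorz 1/4; Kazimierz 1/8; Ludmila 1/16; Nadia 1/64; Radoslaw 1/8; Urszula 1/64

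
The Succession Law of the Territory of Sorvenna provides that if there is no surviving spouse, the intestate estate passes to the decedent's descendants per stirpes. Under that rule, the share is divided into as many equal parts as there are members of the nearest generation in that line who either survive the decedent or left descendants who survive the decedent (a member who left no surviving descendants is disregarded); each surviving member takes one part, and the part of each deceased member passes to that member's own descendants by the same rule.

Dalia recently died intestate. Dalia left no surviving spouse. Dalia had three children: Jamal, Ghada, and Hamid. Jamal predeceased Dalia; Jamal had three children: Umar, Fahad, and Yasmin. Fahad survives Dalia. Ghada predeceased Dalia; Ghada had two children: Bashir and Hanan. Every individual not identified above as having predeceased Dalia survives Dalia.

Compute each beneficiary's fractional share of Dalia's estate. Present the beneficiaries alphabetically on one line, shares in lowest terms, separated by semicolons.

Bashir 1/6; Fahad 1/9; Hamid 1/3; Hanan 1/6; Umar 1/9; Yasmin 1/9

There is no surviving spouse, so the entire estate passes to Dalia's descendants per stirpes.
The estate is divided into 3 equal shares of 1/3 among Jamal, Ghada, Hamid.
Jamal predeceased; the 1/3 allotted to Jamal's branch passes to Jamal's issue by representation.
The 1/3 is divided into 3 equal shares of 1/9 among Umar, Fahad, Yasmin.
Umar is living and takes 1/9.
Fahad is living and takes 1/9.
Yasmin is living and takes 1/9.
Ghada predeceased; the 1/3 allotted to Ghada's branch passes to Ghada's issue by representation.
The 1/3 is divided into 2 equal shares of 1/6 among Bashir, Hanan.
Bashir is living and takes 1/6.
Hanan is living and takes 1/6.
Hamid is living and takes 1/3.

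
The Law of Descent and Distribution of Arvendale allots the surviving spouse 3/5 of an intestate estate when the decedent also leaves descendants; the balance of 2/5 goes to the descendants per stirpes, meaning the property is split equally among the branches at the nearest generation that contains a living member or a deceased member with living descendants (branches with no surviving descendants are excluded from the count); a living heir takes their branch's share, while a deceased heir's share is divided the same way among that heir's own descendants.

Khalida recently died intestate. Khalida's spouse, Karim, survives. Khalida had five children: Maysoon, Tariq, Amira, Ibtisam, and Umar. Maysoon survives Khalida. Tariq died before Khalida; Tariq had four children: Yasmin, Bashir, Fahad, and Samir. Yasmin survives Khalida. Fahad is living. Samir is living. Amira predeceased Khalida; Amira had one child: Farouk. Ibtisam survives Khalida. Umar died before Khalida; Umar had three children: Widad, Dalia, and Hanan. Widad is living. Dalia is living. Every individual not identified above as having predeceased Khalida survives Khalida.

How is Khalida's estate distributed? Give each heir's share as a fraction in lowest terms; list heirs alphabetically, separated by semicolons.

Karim, as surviving spouse, takes 3/5.
The remaining 2/5 passes to Khalida's descendants per stirpes.
The 2/5 is divided into 5 equal shares of 2/25 among Maysoon, Tariq, Amira, Ibtisam, Umar.
Maysoon is living and takes 2/25.
Tariq predeceased; the 2/25 allotted to Tariq's branch passes to Tariq's issue by representation.
The 2/25 is divided into 4 equal shares of 1/50 among Yasmin, Bashir, Fahad, Samir.
Yasmin is living and takes 1/50.
Bashir is living and takes 1/50.
Fahad is living and takes 1/50.
Samir is living and takes 1/50.
Amira predeceased; the 2/25 allotted to Amira's branch passes to Amira's issue by representation.
Farouk is the sole taker at this level and receives the full 2/25.
Ibtisam is living and takes 2/25.
Umar predeceased; the 2/25 allotted to Umar's branch passes to Umar's issue by representation.
The 2/25 is divided into 3 equal shares of 2/75 among Widad, Dalia, Hanan.
Widad is living and takes 2/75.
Dalia is living and takes 2/75.
Hanan is living and takes 2/75.

Bashir 1/50; Dalia 2/75; Fahad 1/50; Farouk 2/25; Hanan 2/75; Ibtisam 2/25; Karim 3/5; Maysoon 2/25; Samir 1/50; Widad 2/75; Yasmin 1/50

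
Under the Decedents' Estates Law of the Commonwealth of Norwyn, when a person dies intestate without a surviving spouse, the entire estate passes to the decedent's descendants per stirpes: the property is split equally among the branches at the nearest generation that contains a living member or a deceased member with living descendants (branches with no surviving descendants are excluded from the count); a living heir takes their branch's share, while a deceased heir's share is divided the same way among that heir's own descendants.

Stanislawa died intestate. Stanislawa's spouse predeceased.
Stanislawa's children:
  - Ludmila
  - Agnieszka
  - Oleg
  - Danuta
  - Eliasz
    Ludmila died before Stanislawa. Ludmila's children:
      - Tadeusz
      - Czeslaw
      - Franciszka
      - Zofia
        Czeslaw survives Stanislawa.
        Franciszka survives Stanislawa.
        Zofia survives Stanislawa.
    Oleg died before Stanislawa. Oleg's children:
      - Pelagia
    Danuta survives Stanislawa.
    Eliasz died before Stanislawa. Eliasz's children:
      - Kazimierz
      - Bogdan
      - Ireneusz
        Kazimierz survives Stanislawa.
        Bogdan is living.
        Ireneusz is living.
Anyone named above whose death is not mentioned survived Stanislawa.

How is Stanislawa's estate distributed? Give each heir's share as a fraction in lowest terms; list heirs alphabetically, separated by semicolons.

There is no surviving spouse, so the entire estate passes to Stanislawa's descendants per stirpes.
The estate is divided into 5 equal shares of 1/5 among Ludmila, Agnieszka, Oleg, Danuta, Eliasz.
Ludmila predeceased; the 1/5 allotted to Ludmila's branch passes to Ludmila's issue by representation.
The 1/5 is divided into 4 equal shares of 1/20 among Tadeusz, Czeslaw, Franciszka, Zofia.
Tadeusz is living and takes 1/20.
Czeslaw is living and takes 1/20.
Franciszka is living and takes 1/20.
Zofia is living and takes 1/20.
Agnieszka is living and takes 1/5.
Oleg predeceased; the 1/5 allotted to Oleg's branch passes to Oleg's issue by representation.
Pelagia is the sole taker at this level and receives the full 1/5.
Danuta is living and takes 1/5.
Eliasz predeceased; the 1/5 allotted to Eliasz's branch passes to Eliasz's issue by representation.
The 1/5 is divided into 3 equal shares of 1/15 among Kazimierz, Bogdan, Ireneusz.
Kazimierz is living and takes 1/15.
Bogdan is living and takes 1/15.
Ireneusz is living and takes 1/15.

Agnieszka 1/5; Bogdan 1/15; Czeslaw 1/20; Danuta 1/5; Franciszka 1/20; Ireneusz 1/15; Kazimierz 1/15; Pelagia 1/5; Tadeusz 1/20; Zofia 1/20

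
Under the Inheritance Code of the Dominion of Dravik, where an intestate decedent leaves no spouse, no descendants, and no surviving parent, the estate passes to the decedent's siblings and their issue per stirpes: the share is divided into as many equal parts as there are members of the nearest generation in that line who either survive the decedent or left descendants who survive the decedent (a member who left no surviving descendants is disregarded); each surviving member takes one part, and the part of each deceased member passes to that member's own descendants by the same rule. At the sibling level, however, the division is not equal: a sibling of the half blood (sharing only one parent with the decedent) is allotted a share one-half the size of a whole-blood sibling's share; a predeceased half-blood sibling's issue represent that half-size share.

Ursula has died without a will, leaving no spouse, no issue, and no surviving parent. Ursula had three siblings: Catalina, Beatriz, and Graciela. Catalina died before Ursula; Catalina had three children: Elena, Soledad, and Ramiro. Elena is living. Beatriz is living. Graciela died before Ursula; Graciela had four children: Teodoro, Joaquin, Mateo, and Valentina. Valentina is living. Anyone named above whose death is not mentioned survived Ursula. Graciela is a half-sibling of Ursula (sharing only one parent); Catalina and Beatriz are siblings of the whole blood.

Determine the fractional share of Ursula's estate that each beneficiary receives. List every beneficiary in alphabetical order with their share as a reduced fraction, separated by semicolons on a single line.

No spouse, descendants, or parent survives, so the estate passes to Ursula's siblings per stirpes.
Half-blood siblings count for one-half the weight of whole-blood siblings at the initial division.
Dividing 1 in proportion to weights (total weight 5/2): Catalina (weight 1) → 2/5; Beatriz (weight 1) → 2/5; Graciela (weight 1/2) → 1/5.
Catalina predeceased; the 2/5 allotted to Catalina's branch passes to Catalina's issue by representation.
The 2/5 is divided into 3 equal shares of 2/15 among Elena, Soledad, Ramiro.
Elena is living and takes 2/15.
Soledad is living and takes 2/15.
Ramiro is living and takes 2/15.
Beatriz is living and takes 2/5.
Graciela predeceased; the 1/5 allotted to Graciela's branch passes to Graciela's issue by representation.
The 1/5 is divided into 4 equal shares of 1/20 among Teodoro, Joaquin, Mateo, Valentina.
Teodoro is living and takes 1/20.
Joaquin is living and takes 1/20.
Mateo is living and takes 1/20.
Valentina is living and takes 1/20.

Beatriz 2/5; Elena 2/15; Joaquin 1/20; Mateo 1/20; Ramiro 2/15; Soledad 2/15; Teodoro 1/20; Valentina 1/20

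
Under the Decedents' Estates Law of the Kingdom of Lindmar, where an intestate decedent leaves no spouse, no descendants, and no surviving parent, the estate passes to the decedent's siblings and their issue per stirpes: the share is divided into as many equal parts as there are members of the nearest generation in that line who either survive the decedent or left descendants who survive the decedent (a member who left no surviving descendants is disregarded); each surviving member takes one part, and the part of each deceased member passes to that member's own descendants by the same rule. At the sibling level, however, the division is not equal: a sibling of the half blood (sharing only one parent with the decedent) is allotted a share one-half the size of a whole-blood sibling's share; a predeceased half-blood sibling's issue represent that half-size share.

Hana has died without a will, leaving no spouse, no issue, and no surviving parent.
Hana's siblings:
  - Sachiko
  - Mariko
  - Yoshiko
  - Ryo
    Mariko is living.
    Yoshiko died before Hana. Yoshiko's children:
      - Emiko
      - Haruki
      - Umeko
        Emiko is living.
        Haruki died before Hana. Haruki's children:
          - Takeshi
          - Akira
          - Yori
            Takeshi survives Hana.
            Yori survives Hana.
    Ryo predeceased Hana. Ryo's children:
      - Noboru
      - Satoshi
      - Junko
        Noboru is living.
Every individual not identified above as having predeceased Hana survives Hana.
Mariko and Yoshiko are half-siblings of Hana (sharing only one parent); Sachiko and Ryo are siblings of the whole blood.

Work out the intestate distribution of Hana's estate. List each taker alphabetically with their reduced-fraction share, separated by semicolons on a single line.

No spouse, descendants, or parent survives, so the estate passes to Hana's siblings per stirpes.
Half-blood siblings count for one-half the weight of whole-blood siblings at the initial division.
Dividing 1 in proportion to weights (total weight 3): Sachiko (weight 1) → 1/3; Mariko (weight 1/2) → 1/6; Yoshiko (weight 1/2) → 1/6; Ryo (weight 1) → 1/3.
Sachiko is living and takes 1/3.
Mariko is living and takes 1/6.
Yoshiko predeceased; the 1/6 allotted to Yoshiko's branch passes to Yoshiko's issue by representation.
The 1/6 is divided into 3 equal shares of 1/18 among Emiko, Haruki, Umeko.
Emiko is living and takes 1/18.
Haruki predeceased; the 1/18 allotted to Haruki's branch passes to Haruki's issue by representation.
The 1/18 is divided into 3 equal shares of 1/54 among Takeshi, Akira, Yori.
Takeshi is living and takes 1/54.
Akira is living and takes 1/54.
Yori is living and takes 1/54.
Umeko is living and takes 1/18.
Ryo predeceased; the 1/3 allotted to Ryo's branch passes to Ryo's issue by representation.
The 1/3 is divided into 3 equal shares of 1/9 among Noboru, Satoshi, Junko.
Noboru is living and takes 1/9.
Satoshi is living and takes 1/9.
Junko is living and takes 1/9.

Akira 1/54; Emiko 1/18; Junko 1/9; Mariko 1/6; Noboru 1/9; Sachiko 1/3; Satoshi 1/9; Takeshi 1/54; Umeko 1/18; Yori 1/54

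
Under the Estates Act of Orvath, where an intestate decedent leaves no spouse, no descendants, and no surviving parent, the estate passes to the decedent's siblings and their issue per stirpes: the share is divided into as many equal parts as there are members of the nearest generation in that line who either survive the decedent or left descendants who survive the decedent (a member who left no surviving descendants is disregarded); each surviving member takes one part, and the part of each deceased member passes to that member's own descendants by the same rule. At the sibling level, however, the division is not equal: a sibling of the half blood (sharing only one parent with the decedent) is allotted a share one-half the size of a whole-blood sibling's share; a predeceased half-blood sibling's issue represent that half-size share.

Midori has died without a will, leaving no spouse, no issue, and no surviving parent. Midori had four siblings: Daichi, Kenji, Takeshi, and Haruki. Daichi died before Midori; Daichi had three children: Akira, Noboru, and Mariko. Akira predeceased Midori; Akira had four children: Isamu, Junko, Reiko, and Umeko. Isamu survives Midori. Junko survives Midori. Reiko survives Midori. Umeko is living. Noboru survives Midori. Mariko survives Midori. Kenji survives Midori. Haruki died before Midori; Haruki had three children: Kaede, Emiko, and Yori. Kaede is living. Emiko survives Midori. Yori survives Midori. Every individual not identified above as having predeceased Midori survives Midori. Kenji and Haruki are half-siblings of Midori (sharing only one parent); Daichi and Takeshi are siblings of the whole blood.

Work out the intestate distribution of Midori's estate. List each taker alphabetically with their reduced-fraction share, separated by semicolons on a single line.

No spouse, descendants, or parent survives, so the estate passes to Midori's siblings per stirpes.
Half-blood siblings count for one-half the weight of whole-blood siblings at the initial division.
Dividing 1 in proportion to weights (total weight 3): Daichi (weight 1) → 1/3; Kenji (weight 1/2) → 1/6; Takeshi (weight 1) → 1/3; Haruki (weight 1/2) → 1/6.
Daichi predeceased; the 1/3 allotted to Daichi's branch passes to Daichi's issue by representation.
The 1/3 is divided into 3 equal shares of 1/9 among Akira, Noboru, Mariko.
Akira predeceased; the 1/9 allotted to Akira's branch passes to Akira's issue by representation.
The 1/9 is divided into 4 equal shares of 1/36 among Isamu, Junko, Reiko, Umeko.
Isamu is living and takes 1/36.
Junko is living and takes 1/36.
Reiko is living and takes 1/36.
Umeko is living and takes 1/36.
Noboru is living and takes 1/9.
Mariko is living and takes 1/9.
Kenji is living and takes 1/6.
Takeshi is living and takes 1/3.
Haruki predeceased; the 1/6 allotted to Haruki's branch passes to Haruki's issue by representation.
The 1/6 is divided into 3 equal shares of 1/18 among Kaede, Emiko, Yori.
Kaede is living and takes 1/18.
Emiko is living and takes 1/18.
Yori is living and takes 1/18.

Emiko 1/18; Isamu 1/36; Junko 1/36; Kaede 1/18; Kenji 1/6; Mariko 1/9; Noboru 1/9; Reiko 1/36; Takeshi 1/3; Umeko 1/36; Yori 1/18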